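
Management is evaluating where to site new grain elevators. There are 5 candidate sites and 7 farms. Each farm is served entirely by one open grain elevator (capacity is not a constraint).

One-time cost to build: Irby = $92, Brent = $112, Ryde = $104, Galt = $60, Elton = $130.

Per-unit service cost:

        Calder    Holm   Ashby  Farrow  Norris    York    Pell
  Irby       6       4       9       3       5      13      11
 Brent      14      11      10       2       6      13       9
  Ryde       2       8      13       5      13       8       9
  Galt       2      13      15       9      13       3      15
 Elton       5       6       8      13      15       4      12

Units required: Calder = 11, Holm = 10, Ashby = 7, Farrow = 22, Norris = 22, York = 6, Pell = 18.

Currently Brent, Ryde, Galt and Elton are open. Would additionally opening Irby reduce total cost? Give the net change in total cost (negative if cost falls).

No — net change +50 (cost rises by 50).

Current service cost with {Brent, Ryde, Galt, Elton}: 494.
Adding Irby: each farm re-picks its cheapest; new service cost 452, saving 42.
Extra fixed cost: 92. Net change = 92 − 42 = 50.
(Totals: 900 → 950.)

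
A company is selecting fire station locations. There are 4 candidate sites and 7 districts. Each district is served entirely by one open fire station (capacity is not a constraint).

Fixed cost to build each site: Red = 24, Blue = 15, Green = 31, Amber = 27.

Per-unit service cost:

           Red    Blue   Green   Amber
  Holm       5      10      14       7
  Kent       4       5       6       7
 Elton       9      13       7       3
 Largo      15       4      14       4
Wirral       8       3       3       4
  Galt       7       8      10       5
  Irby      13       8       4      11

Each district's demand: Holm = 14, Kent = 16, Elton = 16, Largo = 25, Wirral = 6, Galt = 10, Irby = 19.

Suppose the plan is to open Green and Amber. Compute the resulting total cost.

Total cost: 544

Each district is assigned to its cheapest site among the open ones.
{Green, Amber}: Holm→Amber 7·14=98, Kent→Green 6·16=96, Elton→Amber 3·16=48, Largo→Amber 4·25=100, Wirral→Green 3·6=18, Galt→Amber 5·10=50, Irby→Green 4·19=76. Service 486; fixed 58; total 544.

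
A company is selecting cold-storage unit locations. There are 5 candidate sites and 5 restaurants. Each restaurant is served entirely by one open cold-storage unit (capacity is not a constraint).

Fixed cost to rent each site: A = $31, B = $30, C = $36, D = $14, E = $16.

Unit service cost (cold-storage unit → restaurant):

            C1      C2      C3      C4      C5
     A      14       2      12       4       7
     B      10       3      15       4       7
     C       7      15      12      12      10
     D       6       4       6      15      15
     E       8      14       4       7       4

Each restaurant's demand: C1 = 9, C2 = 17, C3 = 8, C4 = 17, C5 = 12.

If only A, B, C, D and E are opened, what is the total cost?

Total cost: 363

Each restaurant is assigned to its cheapest site among the open ones.
{A, B, C, D, E}: C1→D 6·9=54, C2→A 2·17=34, C3→E 4·8=32, C4→A 4·17=68, C5→E 4·12=48. Service 236; fixed 127; total 363.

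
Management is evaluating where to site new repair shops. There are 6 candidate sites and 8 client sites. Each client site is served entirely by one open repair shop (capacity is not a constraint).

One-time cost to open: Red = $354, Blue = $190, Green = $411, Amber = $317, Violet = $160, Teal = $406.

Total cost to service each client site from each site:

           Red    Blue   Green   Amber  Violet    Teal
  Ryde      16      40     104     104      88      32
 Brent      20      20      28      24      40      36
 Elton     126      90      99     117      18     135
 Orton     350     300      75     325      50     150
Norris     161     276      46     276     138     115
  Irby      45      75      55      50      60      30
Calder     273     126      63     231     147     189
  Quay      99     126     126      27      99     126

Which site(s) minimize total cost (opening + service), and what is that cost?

Open Violet only; minimum total cost 800.

For any fixed open set, each client site goes to its cheapest open site; total = fixed + service.
{Violet}: Ryde→Violet 88, Brent→Violet 40, Elton→Violet 18, Orton→Violet 50, Norris→Violet 138, Irby→Violet 60, Calder→Violet 147, Quay→Violet 99. Service 640; fixed 160; total 800.
{Blue, Violet}: Ryde→Blue 40, Brent→Blue 20, Elton→Violet 18, Orton→Violet 50, Norris→Violet 138, Irby→Violet 60, Calder→Blue 126, Quay→Violet 99. Service 551; fixed 350; total 901.
{Green}: service 596 + fixed 411 = 1007
{Red, Blue, Green, Amber, Violet, Teal}: Ryde→Red 16, Brent→Red 20, Elton→Violet 18, Orton→Violet 50, Norris→Green 46, Irby→Teal 30, Calder→Green 63, Quay→Amber 27. Service 270; fixed 1838; total 2108.
No other subset beats 800.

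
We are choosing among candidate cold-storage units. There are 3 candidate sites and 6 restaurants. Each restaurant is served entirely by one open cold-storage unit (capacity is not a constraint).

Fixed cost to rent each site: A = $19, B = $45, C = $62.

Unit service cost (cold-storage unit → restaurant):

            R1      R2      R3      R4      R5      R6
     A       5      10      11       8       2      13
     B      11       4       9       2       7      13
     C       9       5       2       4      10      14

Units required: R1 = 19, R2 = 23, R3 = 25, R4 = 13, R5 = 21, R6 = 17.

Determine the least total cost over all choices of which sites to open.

For any fixed open set, each restaurant goes to its cheapest open site; total = fixed + service.
{A, B, C}: R1→A 5·19=95, R2→B 4·23=92, R3→C 2·25=50, R4→B 2·13=26, R5→A 2·21=42, R6→A 13·17=221. Service 526; fixed 126; total 652.
{A, C}: service 575 + fixed 81 = 656
{A, B}: service 701 + fixed 64 = 765
{A}: R1→A 5·19=95, R2→A 10·23=230, R3→A 11·25=275, R4→A 8·13=104, R5→A 2·21=42, R6→A 13·17=221. Service 967; fixed 19; total 986.
(All 7 nonempty subsets were checked; A, B and C is lowest.)

Minimum total cost: 652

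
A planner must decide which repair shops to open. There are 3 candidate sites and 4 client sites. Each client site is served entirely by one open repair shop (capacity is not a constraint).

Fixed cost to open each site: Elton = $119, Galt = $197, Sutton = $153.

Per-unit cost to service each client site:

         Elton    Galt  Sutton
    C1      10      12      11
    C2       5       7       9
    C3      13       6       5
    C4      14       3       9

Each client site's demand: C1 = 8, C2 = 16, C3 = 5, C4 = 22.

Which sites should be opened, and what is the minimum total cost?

For any fixed open set, each client site goes to its cheapest open site; total = fixed + service.
{Galt}: C1→Galt 12·8=96, C2→Galt 7·16=112, C3→Galt 6·5=30, C4→Galt 3·22=66. Service 304; fixed 197; total 501.
{Elton, Galt}: C1→Elton 10·8=80, C2→Elton 5·16=80, C3→Galt 6·5=30, C4→Galt 3·22=66. Service 256; fixed 316; total 572.
{Sutton}: service 455 + fixed 153 = 608
{Elton, Galt, Sutton}: service 251 + fixed 469 = 720
(All 7 nonempty subsets were checked; Galt only is lowest.)

Open Galt only; minimum total cost 501.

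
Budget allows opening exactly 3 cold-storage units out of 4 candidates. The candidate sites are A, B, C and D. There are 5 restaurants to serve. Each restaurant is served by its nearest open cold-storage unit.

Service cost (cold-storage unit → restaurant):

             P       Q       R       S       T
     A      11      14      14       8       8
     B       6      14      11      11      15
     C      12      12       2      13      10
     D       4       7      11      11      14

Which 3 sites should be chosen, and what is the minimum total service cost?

With exactly 3 open, each restaurant uses its cheapest among the chosen.
{A, C, D}: P→D 4, Q→D 7, R→C 2, S→A 8, T→A 8. Service cost 29.
{B, C, D}: service cost 34
{A, B, C}: service cost 36
Among all 4 size-3 choices, {A, C, D} is lowest.

Choose A, C and D; total service cost 29.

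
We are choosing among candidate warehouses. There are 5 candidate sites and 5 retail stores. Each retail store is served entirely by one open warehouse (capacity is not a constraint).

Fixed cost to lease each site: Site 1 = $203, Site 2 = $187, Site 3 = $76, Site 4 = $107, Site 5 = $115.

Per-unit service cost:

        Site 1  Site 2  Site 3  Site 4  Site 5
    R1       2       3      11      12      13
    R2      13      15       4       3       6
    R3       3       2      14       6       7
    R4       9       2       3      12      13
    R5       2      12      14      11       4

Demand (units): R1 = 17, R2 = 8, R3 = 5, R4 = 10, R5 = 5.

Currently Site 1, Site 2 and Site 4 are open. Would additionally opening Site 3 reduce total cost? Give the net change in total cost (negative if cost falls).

Current service cost with {Site 1, Site 2, Site 4}: 98.
Adding Site 3: each retail store re-picks its cheapest; new service cost 98, saving 0.
Extra fixed cost: 76. Net change = 76 − 0 = 76.
(Totals: 595 → 671.)

No — net change +76 (cost rises by 76).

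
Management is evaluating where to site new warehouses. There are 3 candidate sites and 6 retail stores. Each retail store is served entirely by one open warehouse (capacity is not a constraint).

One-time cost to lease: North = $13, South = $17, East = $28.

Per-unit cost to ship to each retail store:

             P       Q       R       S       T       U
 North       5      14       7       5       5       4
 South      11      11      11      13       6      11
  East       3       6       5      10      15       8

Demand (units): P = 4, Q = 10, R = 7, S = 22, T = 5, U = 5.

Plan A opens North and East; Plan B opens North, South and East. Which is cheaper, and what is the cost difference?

Plan A is cheaper by 17.

Plan A: {North, East}: P→East 3·4=12, Q→East 6·10=60, R→East 5·7=35, S→North 5·22=110, T→North 5·5=25, U→North 4·5=20. Service 262; fixed 41; total 303.
Plan B: {North, South, East}: P→East 3·4=12, Q→East 6·10=60, R→East 5·7=35, S→North 5·22=110, T→North 5·5=25, U→North 4·5=20. Service 262; fixed 58; total 320.
Difference: |303 − 320| = 17.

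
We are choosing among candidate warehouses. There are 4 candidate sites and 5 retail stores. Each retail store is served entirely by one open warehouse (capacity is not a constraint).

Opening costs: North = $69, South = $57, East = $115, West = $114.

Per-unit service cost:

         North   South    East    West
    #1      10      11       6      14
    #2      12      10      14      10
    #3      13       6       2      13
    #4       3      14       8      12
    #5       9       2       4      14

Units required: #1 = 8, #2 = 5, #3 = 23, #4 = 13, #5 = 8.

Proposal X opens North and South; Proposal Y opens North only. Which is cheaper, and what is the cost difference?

Proposal X is cheaper by 170.

Proposal X: {North, South}: #1→North 10·8=80, #2→South 10·5=50, #3→South 6·23=138, #4→North 3·13=39, #5→South 2·8=16. Service 323; fixed 126; total 449.
Proposal Y: {North}: #1→North 10·8=80, #2→North 12·5=60, #3→North 13·23=299, #4→North 3·13=39, #5→North 9·8=72. Service 550; fixed 69; total 619.
Difference: |449 − 619| = 170.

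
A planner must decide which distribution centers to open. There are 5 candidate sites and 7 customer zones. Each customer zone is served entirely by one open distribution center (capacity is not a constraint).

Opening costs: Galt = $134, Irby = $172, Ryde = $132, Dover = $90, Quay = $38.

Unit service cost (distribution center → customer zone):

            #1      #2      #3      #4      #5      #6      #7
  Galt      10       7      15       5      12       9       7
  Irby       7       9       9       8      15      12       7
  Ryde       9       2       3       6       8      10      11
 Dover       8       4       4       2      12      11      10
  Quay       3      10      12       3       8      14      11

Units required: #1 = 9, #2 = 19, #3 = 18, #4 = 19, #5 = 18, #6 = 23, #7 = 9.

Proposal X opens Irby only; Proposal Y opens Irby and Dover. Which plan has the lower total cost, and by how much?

Proposal Y is cheaper by 286.

Proposal X: {Irby}: #1→Irby 7·9=63, #2→Irby 9·19=171, #3→Irby 9·18=162, #4→Irby 8·19=152, #5→Irby 15·18=270, #6→Irby 12·23=276, #7→Irby 7·9=63. Service 1157; fixed 172; total 1329.
Proposal Y: {Irby, Dover}: #1→Irby 7·9=63, #2→Dover 4·19=76, #3→Dover 4·18=72, #4→Dover 2·19=38, #5→Dover 12·18=216, #6→Dover 11·23=253, #7→Irby 7·9=63. Service 781; fixed 262; total 1043.
Difference: |1329 − 1043| = 286.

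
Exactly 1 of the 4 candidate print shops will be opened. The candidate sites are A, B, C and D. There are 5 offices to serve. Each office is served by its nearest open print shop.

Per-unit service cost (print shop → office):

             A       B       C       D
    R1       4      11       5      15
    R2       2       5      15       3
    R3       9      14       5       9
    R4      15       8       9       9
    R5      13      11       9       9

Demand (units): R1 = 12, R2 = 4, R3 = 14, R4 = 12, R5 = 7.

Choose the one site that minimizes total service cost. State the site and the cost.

Choose C only; total service cost 361.

With exactly 1 open, each office uses its cheapest among the chosen.
{C}: R1→C 5·12=60, R2→C 15·4=60, R3→C 5·14=70, R4→C 9·12=108, R5→C 9·7=63. Service cost 361.
{A}: service cost 453
{D}: service cost 489
Among all 4 size-1 choices, {C} is lowest.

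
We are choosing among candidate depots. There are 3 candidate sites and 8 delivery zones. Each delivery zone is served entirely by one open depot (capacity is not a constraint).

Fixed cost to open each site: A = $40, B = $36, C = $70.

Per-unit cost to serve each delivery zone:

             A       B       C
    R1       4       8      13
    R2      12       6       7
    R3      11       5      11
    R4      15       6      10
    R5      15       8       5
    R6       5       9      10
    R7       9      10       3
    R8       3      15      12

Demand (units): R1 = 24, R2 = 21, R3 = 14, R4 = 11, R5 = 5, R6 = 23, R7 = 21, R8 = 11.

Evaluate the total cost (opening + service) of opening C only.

Each delivery zone is assigned to its cheapest site among the open ones.
{C}: R1→C 13·24=312, R2→C 7·21=147, R3→C 11·14=154, R4→C 10·11=110, R5→C 5·5=25, R6→C 10·23=230, R7→C 3·21=63, R8→C 12·11=132. Service 1173; fixed 70; total 1243.

Total cost: 1243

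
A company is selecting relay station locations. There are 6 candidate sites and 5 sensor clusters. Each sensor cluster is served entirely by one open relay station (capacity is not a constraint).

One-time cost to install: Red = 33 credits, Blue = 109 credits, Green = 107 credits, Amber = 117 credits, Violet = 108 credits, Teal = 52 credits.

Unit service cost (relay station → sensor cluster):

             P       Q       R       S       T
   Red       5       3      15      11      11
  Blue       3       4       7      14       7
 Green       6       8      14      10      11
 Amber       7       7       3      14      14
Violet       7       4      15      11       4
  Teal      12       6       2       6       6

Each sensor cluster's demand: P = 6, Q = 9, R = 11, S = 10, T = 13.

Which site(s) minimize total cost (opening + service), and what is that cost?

For any fixed open set, each sensor cluster goes to its cheapest open site; total = fixed + service.
{Red, Teal}: P→Red 5·6=30, Q→Red 3·9=27, R→Teal 2·11=22, S→Teal 6·10=60, T→Teal 6·13=78. Service 217; fixed 85; total 302.
{Teal}: service 286 + fixed 52 = 338
{Violet, Teal}: service 212 + fixed 160 = 372
{Red, Blue, Green, Amber, Violet, Teal}: service 179 + fixed 526 = 705
No other subset beats 302.

Open Red and Teal; minimum total cost 302.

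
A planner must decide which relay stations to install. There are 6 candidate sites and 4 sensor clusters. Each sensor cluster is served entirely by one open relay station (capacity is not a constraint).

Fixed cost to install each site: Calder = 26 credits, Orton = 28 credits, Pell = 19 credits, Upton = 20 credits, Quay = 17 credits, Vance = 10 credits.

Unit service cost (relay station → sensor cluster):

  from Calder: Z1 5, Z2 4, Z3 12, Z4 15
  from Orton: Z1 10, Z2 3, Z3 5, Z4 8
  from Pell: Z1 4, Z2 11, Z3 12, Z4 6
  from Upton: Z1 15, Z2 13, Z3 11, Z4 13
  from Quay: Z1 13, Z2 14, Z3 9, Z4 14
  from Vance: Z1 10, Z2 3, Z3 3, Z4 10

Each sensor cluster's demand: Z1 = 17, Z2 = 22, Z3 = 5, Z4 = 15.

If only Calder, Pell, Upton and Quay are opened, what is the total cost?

Total cost: 373

Each sensor cluster is assigned to its cheapest site among the open ones.
{Calder, Pell, Upton, Quay}: Z1→Pell 4·17=68, Z2→Calder 4·22=88, Z3→Quay 9·5=45, Z4→Pell 6·15=90. Service 291; fixed 82; total 373.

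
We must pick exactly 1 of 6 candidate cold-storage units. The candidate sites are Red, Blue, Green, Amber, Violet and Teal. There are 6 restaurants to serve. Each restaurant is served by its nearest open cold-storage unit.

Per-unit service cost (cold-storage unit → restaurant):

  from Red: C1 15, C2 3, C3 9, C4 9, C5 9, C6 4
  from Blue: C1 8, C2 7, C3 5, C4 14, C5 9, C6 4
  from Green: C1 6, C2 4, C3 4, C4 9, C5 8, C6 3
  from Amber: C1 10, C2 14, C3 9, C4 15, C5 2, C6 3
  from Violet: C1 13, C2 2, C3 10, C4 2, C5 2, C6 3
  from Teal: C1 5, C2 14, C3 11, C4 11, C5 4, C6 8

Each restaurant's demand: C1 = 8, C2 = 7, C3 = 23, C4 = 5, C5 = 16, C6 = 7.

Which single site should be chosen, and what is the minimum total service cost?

With exactly 1 open, each restaurant uses its cheapest among the chosen.
{Green}: C1→Green 6·8=48, C2→Green 4·7=28, C3→Green 4·23=92, C4→Green 9·5=45, C5→Green 8·16=128, C6→Green 3·7=21. Service cost 362.
{Violet}: service cost 411
{Blue}: service cost 470
Among all 6 size-1 choices, {Green} is lowest.

Choose Green only; total service cost 362.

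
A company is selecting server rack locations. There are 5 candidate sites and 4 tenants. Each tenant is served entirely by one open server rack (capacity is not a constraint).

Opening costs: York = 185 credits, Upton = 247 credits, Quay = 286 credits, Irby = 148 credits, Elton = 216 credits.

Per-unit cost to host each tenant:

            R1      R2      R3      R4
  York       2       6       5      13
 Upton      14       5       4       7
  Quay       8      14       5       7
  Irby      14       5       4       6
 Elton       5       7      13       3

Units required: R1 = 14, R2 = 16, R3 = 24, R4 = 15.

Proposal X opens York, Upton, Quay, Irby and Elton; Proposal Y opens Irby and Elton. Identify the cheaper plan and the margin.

Proposal X: {York, Upton, Quay, Irby, Elton}: R1→York 2·14=28, R2→Upton 5·16=80, R3→Upton 4·24=96, R4→Elton 3·15=45. Service 249; fixed 1082; total 1331.
Proposal Y: {Irby, Elton}: R1→Elton 5·14=70, R2→Irby 5·16=80, R3→Irby 4·24=96, R4→Elton 3·15=45. Service 291; fixed 364; total 655.
Difference: |1331 − 655| = 676.

Proposal Y is cheaper by 676.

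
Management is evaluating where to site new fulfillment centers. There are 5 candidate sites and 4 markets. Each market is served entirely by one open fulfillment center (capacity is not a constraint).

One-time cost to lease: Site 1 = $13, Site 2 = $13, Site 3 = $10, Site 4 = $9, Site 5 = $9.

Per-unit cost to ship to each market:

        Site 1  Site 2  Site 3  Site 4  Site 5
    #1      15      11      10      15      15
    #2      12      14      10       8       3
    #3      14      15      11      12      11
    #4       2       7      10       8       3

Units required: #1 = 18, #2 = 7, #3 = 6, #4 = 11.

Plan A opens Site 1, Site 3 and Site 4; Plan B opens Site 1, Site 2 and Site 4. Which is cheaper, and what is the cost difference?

Plan A: {Site 1, Site 3, Site 4}: #1→Site 3 10·18=180, #2→Site 4 8·7=56, #3→Site 3 11·6=66, #4→Site 1 2·11=22. Service 324; fixed 32; total 356.
Plan B: {Site 1, Site 2, Site 4}: #1→Site 2 11·18=198, #2→Site 4 8·7=56, #3→Site 4 12·6=72, #4→Site 1 2·11=22. Service 348; fixed 35; total 383.
Difference: |356 − 383| = 27.

Plan A is cheaper by 27.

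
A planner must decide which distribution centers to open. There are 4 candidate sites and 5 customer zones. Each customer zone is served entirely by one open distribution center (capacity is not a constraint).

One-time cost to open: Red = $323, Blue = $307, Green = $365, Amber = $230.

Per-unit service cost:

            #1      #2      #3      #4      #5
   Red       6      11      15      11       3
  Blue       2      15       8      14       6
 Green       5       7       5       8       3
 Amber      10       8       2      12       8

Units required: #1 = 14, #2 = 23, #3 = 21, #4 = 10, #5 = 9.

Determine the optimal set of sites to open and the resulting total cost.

For any fixed open set, each customer zone goes to its cheapest open site; total = fixed + service.
{Amber}: #1→Amber 10·14=140, #2→Amber 8·23=184, #3→Amber 2·21=42, #4→Amber 12·10=120, #5→Amber 8·9=72. Service 558; fixed 230; total 788.
{Green}: service 443 + fixed 365 = 808
{Blue, Amber}: service 428 + fixed 537 = 965
{Red, Blue, Green, Amber}: #1→Blue 2·14=28, #2→Green 7·23=161, #3→Amber 2·21=42, #4→Green 8·10=80, #5→Red 3·9=27. Service 338; fixed 1225; total 1563.
No other subset beats 788.

Open Amber only; minimum total cost 788.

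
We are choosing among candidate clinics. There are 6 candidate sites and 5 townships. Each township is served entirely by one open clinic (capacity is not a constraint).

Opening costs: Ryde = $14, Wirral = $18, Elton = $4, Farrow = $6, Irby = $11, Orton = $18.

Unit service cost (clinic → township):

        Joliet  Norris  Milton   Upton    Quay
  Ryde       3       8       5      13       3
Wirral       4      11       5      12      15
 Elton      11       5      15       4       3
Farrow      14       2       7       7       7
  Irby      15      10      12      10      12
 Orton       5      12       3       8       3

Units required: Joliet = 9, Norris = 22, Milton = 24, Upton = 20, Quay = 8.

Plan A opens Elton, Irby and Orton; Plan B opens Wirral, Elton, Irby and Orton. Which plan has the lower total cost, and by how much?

Plan A is cheaper by 9.

Plan A: {Elton, Irby, Orton}: Joliet→Orton 5·9=45, Norris→Elton 5·22=110, Milton→Orton 3·24=72, Upton→Elton 4·20=80, Quay→Elton 3·8=24. Service 331; fixed 33; total 364.
Plan B: {Wirral, Elton, Irby, Orton}: Joliet→Wirral 4·9=36, Norris→Elton 5·22=110, Milton→Orton 3·24=72, Upton→Elton 4·20=80, Quay→Elton 3·8=24. Service 322; fixed 51; total 373.
Difference: |364 − 373| = 9.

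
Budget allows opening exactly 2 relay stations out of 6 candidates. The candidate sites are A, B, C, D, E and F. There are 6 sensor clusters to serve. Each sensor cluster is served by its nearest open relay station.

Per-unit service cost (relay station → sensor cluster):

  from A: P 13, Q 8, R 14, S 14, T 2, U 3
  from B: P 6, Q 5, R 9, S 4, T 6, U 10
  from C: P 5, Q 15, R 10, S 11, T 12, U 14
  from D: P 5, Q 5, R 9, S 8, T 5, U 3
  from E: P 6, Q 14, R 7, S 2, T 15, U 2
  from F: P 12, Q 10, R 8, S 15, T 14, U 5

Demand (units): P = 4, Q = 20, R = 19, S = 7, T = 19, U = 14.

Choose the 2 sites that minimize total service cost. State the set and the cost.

With exactly 2 open, each sensor cluster uses its cheapest among the chosen.
{D, E}: P→D 5·4=20, Q→D 5·20=100, R→E 7·19=133, S→E 2·7=14, T→D 5·19=95, U→E 2·14=28. Service cost 390.
{A, E}: service cost 397
{A, B}: service cost 403
Among all 15 size-2 choices, {D, E} is lowest.

Choose D and E; total service cost 390.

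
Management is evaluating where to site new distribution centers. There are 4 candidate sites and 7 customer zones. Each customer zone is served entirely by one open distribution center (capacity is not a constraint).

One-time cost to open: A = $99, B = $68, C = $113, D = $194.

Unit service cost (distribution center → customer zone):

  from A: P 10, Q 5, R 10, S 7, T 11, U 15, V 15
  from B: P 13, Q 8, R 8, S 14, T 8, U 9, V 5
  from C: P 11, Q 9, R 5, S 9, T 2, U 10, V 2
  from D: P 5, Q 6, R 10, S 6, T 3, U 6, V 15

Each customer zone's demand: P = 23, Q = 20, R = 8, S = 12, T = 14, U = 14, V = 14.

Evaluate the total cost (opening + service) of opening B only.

Total cost: 1067

Each customer zone is assigned to its cheapest site among the open ones.
{B}: P→B 13·23=299, Q→B 8·20=160, R→B 8·8=64, S→B 14·12=168, T→B 8·14=112, U→B 9·14=126, V→B 5·14=70. Service 999; fixed 68; total 1067.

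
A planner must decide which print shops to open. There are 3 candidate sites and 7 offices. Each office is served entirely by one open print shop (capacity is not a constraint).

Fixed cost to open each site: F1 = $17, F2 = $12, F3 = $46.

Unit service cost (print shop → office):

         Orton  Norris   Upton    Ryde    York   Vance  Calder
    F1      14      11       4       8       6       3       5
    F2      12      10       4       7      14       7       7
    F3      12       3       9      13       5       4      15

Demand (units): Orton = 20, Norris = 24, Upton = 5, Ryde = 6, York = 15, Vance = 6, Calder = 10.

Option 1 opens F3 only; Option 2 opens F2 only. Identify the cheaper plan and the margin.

Option 1 is cheaper by 146.

Option 1: {F3}: Orton→F3 12·20=240, Norris→F3 3·24=72, Upton→F3 9·5=45, Ryde→F3 13·6=78, York→F3 5·15=75, Vance→F3 4·6=24, Calder→F3 15·10=150. Service 684; fixed 46; total 730.
Option 2: {F2}: Orton→F2 12·20=240, Norris→F2 10·24=240, Upton→F2 4·5=20, Ryde→F2 7·6=42, York→F2 14·15=210, Vance→F2 7·6=42, Calder→F2 7·10=70. Service 864; fixed 12; total 876.
Difference: |730 − 876| = 146.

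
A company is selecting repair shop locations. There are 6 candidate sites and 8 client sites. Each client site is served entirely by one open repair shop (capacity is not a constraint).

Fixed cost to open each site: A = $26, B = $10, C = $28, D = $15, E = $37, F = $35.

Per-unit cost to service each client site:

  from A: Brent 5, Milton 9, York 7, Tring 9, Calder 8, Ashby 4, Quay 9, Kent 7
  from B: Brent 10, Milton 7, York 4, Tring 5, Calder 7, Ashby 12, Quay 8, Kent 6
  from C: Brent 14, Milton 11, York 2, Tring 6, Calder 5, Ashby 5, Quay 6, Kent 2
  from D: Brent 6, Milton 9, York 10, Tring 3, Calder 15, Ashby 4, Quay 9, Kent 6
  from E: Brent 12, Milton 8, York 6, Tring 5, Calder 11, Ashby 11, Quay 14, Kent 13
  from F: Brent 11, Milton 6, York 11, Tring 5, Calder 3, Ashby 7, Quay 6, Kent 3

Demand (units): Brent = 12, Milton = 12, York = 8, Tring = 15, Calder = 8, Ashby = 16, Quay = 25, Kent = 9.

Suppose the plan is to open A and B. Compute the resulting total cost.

Each client site is assigned to its cheapest site among the open ones.
{A, B}: Brent→A 5·12=60, Milton→B 7·12=84, York→B 4·8=32, Tring→B 5·15=75, Calder→B 7·8=56, Ashby→A 4·16=64, Quay→B 8·25=200, Kent→B 6·9=54. Service 625; fixed 36; total 661.

Total cost: 661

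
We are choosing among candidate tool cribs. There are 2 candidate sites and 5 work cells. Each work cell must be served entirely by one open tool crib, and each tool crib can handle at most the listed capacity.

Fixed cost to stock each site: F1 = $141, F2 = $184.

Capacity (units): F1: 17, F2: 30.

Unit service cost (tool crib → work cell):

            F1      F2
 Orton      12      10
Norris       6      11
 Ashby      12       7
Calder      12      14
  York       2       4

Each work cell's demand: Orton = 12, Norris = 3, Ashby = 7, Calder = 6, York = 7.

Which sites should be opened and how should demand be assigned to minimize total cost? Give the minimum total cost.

Open {F1, F2}: Orton→F2 10·12=120, Norris→F1 6·3=18, Ashby→F2 7·7=49, Calder→F1 12·6=72, York→F1 2·7=14.
Loads: F1 carries 16/17, F2 carries 19/30. Service 273; fixed 325; total 598.
Next best feasible plan costs 610.

Minimum total cost: 598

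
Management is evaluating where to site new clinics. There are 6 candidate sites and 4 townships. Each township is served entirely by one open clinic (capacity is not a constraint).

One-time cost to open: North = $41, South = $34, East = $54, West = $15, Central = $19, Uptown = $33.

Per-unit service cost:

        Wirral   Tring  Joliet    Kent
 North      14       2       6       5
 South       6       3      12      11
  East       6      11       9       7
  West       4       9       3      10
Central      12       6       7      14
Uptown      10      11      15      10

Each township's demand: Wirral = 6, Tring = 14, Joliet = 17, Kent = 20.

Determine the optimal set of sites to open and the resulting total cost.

For any fixed open set, each township goes to its cheapest open site; total = fixed + service.
{North, West}: Wirral→West 4·6=24, Tring→North 2·14=28, Joliet→West 3·17=51, Kent→North 5·20=100. Service 203; fixed 56; total 259.
{North, West, Central}: service 203 + fixed 75 = 278
{North, West, Uptown}: service 203 + fixed 89 = 292
{North, South, East, West, Central, Uptown}: Wirral→West 4·6=24, Tring→North 2·14=28, Joliet→West 3·17=51, Kent→North 5·20=100. Service 203; fixed 196; total 399.
No other subset beats 259.

Open North and West; minimum total cost 259.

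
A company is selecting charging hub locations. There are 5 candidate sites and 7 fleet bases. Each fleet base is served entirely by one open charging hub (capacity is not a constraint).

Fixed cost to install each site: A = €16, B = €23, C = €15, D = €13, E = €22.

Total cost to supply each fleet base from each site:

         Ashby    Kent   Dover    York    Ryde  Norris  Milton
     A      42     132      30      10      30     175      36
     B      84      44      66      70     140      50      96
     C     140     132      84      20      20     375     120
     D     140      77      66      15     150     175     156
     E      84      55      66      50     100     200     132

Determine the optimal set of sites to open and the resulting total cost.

Open A and B; minimum total cost 281.

For any fixed open set, each fleet base goes to its cheapest open site; total = fixed + service.
{A, B}: Ashby→A 42, Kent→B 44, Dover→A 30, York→A 10, Ryde→A 30, Norris→B 50, Milton→A 36. Service 242; fixed 39; total 281.
{A, B, C}: service 232 + fixed 54 = 286
{A, B, D}: Ashby→A 42, Kent→B 44, Dover→A 30, York→A 10, Ryde→A 30, Norris→B 50, Milton→A 36. Service 242; fixed 52; total 294.
{A, B, C, D, E}: Ashby→A 42, Kent→B 44, Dover→A 30, York→A 10, Ryde→C 20, Norris→B 50, Milton→A 36. Service 232; fixed 89; total 321.
No other subset beats 281.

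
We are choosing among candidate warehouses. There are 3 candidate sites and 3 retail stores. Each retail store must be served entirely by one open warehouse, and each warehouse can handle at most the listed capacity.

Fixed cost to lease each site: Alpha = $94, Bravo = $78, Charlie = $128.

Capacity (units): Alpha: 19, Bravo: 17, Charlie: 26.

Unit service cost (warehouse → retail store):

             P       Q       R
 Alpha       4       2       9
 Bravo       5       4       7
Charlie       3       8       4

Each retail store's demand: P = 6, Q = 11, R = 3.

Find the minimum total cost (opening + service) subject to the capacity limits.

Minimum total cost: 239

Open {Alpha, Bravo}: P→Alpha 4·6=24, Q→Alpha 2·11=22, R→Bravo 7·3=21.
Loads: Alpha carries 17/19, Bravo carries 3/17. Service 67; fixed 172; total 239.
Next best feasible plan costs 245.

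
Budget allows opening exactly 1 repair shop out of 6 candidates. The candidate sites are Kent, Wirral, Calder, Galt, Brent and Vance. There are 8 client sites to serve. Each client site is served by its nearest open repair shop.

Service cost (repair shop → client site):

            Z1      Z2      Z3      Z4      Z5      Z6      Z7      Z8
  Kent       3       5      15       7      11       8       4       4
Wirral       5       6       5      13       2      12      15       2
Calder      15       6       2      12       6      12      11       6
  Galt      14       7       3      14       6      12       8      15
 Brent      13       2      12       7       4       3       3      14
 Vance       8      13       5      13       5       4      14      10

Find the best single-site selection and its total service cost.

With exactly 1 open, each client site uses its cheapest among the chosen.
{Kent}: Z1→Kent 3, Z2→Kent 5, Z3→Kent 15, Z4→Kent 7, Z5→Kent 11, Z6→Kent 8, Z7→Kent 4, Z8→Kent 4. Service cost 57.
{Brent}: service cost 58
{Wirral}: service cost 60
Among all 6 size-1 choices, {Kent} is lowest.

Choose Kent only; total service cost 57.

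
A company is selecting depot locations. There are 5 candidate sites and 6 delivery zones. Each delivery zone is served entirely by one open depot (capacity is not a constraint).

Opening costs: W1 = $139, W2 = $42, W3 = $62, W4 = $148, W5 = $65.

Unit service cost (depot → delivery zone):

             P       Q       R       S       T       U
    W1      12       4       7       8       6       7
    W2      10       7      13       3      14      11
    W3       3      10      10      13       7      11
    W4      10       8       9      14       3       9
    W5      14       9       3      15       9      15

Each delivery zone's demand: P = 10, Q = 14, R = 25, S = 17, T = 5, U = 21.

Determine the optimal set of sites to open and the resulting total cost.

Open W2, W3 and W5; minimum total cost 689.

For any fixed open set, each delivery zone goes to its cheapest open site; total = fixed + service.
{W2, W3, W5}: P→W3 3·10=30, Q→W2 7·14=98, R→W5 3·25=75, S→W2 3·17=51, T→W3 7·5=35, U→W2 11·21=231. Service 520; fixed 169; total 689.
{W1, W2, W3, W5}: service 389 + fixed 308 = 697
{W1, W2, W5}: service 459 + fixed 246 = 705
{W1, W2, W3, W4, W5}: service 374 + fixed 456 = 830
No other subset beats 689.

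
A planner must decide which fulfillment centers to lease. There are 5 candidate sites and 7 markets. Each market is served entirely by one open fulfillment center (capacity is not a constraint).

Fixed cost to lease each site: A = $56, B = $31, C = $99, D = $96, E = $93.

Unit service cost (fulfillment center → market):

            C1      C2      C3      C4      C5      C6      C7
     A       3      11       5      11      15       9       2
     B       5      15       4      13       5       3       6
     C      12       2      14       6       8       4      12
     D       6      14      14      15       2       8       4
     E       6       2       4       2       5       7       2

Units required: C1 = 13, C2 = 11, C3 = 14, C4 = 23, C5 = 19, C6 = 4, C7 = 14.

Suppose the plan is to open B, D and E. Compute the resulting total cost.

Each market is assigned to its cheapest site among the open ones.
{B, D, E}: C1→B 5·13=65, C2→E 2·11=22, C3→B 4·14=56, C4→E 2·23=46, C5→D 2·19=38, C6→B 3·4=12, C7→E 2·14=28. Service 267; fixed 220; total 487.

Total cost: 487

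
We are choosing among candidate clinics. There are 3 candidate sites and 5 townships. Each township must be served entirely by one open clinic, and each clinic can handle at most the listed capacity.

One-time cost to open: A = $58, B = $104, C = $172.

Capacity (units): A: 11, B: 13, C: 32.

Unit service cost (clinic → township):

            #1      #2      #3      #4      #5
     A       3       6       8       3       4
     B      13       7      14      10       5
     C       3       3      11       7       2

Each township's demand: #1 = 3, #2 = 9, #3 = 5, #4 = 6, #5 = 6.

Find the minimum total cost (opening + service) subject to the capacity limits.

Open {C}: #1→C 3·3=9, #2→C 3·9=27, #3→C 11·5=55, #4→C 7·6=42, #5→C 2·6=12.
Loads: C carries 29/32. Service 145; fixed 172; total 317.
Next best feasible plan costs 336.

Minimum total cost: 317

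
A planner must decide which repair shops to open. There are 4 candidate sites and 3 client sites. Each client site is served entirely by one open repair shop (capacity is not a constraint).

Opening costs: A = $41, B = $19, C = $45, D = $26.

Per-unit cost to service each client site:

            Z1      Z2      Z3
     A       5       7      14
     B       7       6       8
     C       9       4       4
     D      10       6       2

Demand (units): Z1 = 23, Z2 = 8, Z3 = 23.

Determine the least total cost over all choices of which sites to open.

Minimum total cost: 276

For any fixed open set, each client site goes to its cheapest open site; total = fixed + service.
{A, D}: Z1→A 5·23=115, Z2→D 6·8=48, Z3→D 2·23=46. Service 209; fixed 67; total 276.
{A, B, D}: Z1→A 5·23=115, Z2→B 6·8=48, Z3→D 2·23=46. Service 209; fixed 86; total 295.
{B, D}: service 255 + fixed 45 = 300
{A, B, C, D}: service 193 + fixed 131 = 324
No other subset beats 276.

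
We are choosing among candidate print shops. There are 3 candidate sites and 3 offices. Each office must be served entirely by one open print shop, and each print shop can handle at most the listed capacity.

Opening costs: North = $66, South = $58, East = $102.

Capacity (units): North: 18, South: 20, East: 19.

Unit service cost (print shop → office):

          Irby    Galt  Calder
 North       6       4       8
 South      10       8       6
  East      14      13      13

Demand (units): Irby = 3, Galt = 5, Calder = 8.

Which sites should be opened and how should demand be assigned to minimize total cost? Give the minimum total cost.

Open {North}: Irby→North 6·3=18, Galt→North 4·5=20, Calder→North 8·8=64.
Loads: North carries 16/18. Service 102; fixed 66; total 168.
Next best feasible plan costs 176.

Minimum total cost: 168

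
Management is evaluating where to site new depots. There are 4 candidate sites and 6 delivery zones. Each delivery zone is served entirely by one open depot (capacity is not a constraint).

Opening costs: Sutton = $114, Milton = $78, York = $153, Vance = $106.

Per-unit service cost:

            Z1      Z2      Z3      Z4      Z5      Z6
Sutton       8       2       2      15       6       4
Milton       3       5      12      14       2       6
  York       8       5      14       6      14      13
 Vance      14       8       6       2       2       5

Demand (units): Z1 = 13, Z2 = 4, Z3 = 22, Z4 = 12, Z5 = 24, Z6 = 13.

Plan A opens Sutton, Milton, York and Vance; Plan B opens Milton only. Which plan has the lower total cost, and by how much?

Plan A: {Sutton, Milton, York, Vance}: Z1→Milton 3·13=39, Z2→Sutton 2·4=8, Z3→Sutton 2·22=44, Z4→Vance 2·12=24, Z5→Milton 2·24=48, Z6→Sutton 4·13=52. Service 215; fixed 451; total 666.
Plan B: {Milton}: Z1→Milton 3·13=39, Z2→Milton 5·4=20, Z3→Milton 12·22=264, Z4→Milton 14·12=168, Z5→Milton 2·24=48, Z6→Milton 6·13=78. Service 617; fixed 78; total 695.
Difference: |666 − 695| = 29.

Plan A is cheaper by 29.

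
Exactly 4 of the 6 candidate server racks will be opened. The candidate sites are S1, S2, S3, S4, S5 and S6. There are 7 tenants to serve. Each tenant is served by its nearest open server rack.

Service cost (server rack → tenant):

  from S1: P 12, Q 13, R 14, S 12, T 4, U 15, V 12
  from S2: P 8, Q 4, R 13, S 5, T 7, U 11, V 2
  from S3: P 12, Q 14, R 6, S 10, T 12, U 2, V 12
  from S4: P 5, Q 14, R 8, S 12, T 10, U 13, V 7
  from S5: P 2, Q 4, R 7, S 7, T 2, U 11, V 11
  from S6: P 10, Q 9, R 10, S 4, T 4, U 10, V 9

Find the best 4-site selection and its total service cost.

Choose S2, S3, S5 and S6; total service cost 22.

With exactly 4 open, each tenant uses its cheapest among the chosen.
{S2, S3, S5, S6}: P→S5 2, Q→S2 4, R→S3 6, S→S6 4, T→S5 2, U→S3 2, V→S2 2. Service cost 22.
{S1, S2, S3, S5}: service cost 23
{S2, S3, S4, S5}: service cost 23
Among all 15 size-4 choices, {S2, S3, S5, S6} is lowest.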